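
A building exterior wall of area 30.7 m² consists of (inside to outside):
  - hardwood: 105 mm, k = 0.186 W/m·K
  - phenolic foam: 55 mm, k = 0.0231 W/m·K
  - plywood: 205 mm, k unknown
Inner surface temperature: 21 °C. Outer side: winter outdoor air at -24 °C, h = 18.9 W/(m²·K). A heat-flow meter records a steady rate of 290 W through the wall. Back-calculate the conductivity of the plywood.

Treating each layer as a thermal resistance in series:
R_hardwood = L/(kA) = 0.105/(0.186×30.7) = 0.01839 K/W
R_phenolic foam = L/(kA) = 0.055/(0.0231×30.7) = 0.07756 K/W
R_outer film = 1/(h_o·A) = 1/(18.9×30.7) = 0.001723 K/W
Sum of known resistances R_other = 0.09767 K/W
Total R = ΔT/Q = 45/290 = 0.1552 K/W
R_plywood = R_total − R_other = 0.05751 K/W
k = L/(R·A) = 0.205/(0.05751×30.7)

k ≈ 0.116 W/(m·K)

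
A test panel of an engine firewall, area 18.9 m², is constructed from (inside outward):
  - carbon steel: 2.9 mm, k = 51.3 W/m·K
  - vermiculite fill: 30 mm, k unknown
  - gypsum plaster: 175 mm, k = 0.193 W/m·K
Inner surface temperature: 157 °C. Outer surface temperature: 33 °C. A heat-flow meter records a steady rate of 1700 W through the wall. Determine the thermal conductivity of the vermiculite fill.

k ≈ 0.0636 W/(m·K)

Treating each layer as a thermal resistance in series:
R_carbon steel = L/(kA) = 0.0029/(51.3×18.9) = 2.991×10^-6 K/W
R_gypsum plaster = L/(kA) = 0.175/(0.193×18.9) = 0.04798 K/W
Sum of known resistances R_other = 0.04798 K/W
Total R = ΔT/Q = 124/1700 = 0.07294 K/W
R_vermiculite fill = R_total − R_other = 0.02496 K/W
k = L/(R·A) = 0.03/(0.02496×18.9)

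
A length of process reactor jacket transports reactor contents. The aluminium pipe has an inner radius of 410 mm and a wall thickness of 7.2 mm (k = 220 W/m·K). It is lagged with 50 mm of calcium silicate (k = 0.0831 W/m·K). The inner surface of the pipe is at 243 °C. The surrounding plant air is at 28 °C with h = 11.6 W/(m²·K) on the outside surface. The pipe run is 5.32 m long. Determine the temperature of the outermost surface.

For a radial system each layer contributes R = ln(r_out/r_in)/(2πkL); films add R = 1/(hA).
R_aluminium pipe wall = ln(417.2/410)/(2π×220×5.32) = 2.367×10^-6 K/W
R_calcium silicate = ln(467.2/417.2)/(2π×0.0831×5.32) = 0.04075 K/W
R_outer film = 1/(h_o·2πr_oL) = 1/(11.6×2π×0.4672×5.32) = 0.00552 K/W
R_total = 0.04627 K/W
Q = ΔT/R_total = 215/0.04627
Q = 4650 W
T_interface = T_inner − Q·ΣR(inner→interface) = 243 − 4650×0.04075

T ≈ 53.6 °C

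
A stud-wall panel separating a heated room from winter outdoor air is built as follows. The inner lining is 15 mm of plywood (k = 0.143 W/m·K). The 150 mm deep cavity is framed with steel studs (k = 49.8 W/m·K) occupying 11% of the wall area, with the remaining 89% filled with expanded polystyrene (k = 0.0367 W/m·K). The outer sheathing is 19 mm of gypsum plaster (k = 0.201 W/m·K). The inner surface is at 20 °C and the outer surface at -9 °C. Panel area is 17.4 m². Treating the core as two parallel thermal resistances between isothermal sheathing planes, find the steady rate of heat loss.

Sheathing layers in series; stud and cavity paths in parallel between them.
R_inner = 0.015/(0.143×17.4) = 0.006028 K/W
R_stud  = 0.15/(49.8×0.11×17.4) = 0.001574 K/W
R_cav   = 0.15/(0.0367×0.89×17.4) = 0.2639 K/W
1/R_core = 1/R_stud + 1/R_cav → R_core = 0.001564 K/W
R_outer = 0.019/(0.201×17.4) = 0.005433 K/W
R_total = 0.01303 K/W
Q = ΔT/R_total = 29/0.01303

Q ≈ 2230 W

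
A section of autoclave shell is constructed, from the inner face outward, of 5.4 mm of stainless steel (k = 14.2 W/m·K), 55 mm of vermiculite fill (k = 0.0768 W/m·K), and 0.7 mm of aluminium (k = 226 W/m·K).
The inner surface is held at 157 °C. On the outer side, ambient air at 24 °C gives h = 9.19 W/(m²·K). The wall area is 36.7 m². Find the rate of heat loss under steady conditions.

Q ≈ 5910 W

Series thermal resistances:
R_stainless steel = L/(kA) = 0.0054/(14.2×36.7) = 1.036×10^-5 K/W
R_vermiculite fill = L/(kA) = 0.055/(0.0768×36.7) = 0.01951 K/W
R_aluminium = L/(kA) = 0.0007/(226×36.7) = 8.44×10^-8 K/W
R_outer film = 1/(h_o·A) = 1/(9.19×36.7) = 0.002965 K/W
R_total = 0.02249 K/W
Q = ΔT / R_total = 133 / 0.02249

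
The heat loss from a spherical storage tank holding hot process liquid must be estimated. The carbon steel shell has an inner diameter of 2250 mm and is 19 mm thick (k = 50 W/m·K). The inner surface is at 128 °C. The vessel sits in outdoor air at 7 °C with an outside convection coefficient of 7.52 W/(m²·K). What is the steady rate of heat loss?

Radial (spherical) resistances in series:
R_carbon steel shell = (1/1.125 − 1/1.144)/(4π×50) = 2.35×10^-5 K/W
R_outer film = 1/(h·4πr_o²) = 1/(7.52×4π×1.144²) = 0.008086 K/W
R_total = 0.008109 K/W
Q = ΔT/R_total = 121/0.008109

Q ≈ 14900 W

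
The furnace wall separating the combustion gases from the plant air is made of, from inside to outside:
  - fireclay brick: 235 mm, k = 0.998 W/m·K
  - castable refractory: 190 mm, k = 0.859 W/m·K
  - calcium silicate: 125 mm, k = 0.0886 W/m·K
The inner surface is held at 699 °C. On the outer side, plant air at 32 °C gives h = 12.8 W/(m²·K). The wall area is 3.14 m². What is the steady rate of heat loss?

Q ≈ 1080 W

Treating each layer as a thermal resistance in series:
R_fireclay brick = L/(kA) = 0.235/(0.998×3.14) = 0.07499 K/W
R_castable refractory = L/(kA) = 0.19/(0.859×3.14) = 0.07044 K/W
R_calcium silicate = L/(kA) = 0.125/(0.0886×3.14) = 0.4493 K/W
R_outer film = 1/(h_o·A) = 1/(12.8×3.14) = 0.02488 K/W
R_total = 0.6196 K/W
Q = ΔT / R_total = 667 / 0.6196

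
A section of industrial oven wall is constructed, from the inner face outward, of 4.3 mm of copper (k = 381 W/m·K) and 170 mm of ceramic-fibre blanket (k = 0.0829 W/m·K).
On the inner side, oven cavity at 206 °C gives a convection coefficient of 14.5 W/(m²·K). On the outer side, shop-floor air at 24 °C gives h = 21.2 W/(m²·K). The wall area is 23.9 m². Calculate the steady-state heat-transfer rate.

Treating each layer as a thermal resistance in series:
R_inner film = 1/(h_i·A) = 1/(14.5×23.9) = 0.002886 K/W
R_copper = L/(kA) = 0.0043/(381×23.9) = 4.722×10^-7 K/W
R_ceramic-fibre blanket = L/(kA) = 0.17/(0.0829×23.9) = 0.0858 K/W
R_outer film = 1/(h_o·A) = 1/(21.2×23.9) = 0.001974 K/W
R_total = 0.09066 K/W
Q = ΔT / R_total = 182 / 0.09066

Q ≈ 2010 W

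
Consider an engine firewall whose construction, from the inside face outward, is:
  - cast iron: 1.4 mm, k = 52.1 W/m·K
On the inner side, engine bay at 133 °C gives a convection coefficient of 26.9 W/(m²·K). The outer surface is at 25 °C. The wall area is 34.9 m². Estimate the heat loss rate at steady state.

Treating each layer as a thermal resistance in series:
R_inner film = 1/(h_i·A) = 1/(26.9×34.9) = 0.001065 K/W
R_cast iron = L/(kA) = 0.0014/(52.1×34.9) = 7.7×10^-7 K/W
R_total = 0.001066 K/W
Q = ΔT / R_total = 108 / 0.001066

Q ≈ 101000 W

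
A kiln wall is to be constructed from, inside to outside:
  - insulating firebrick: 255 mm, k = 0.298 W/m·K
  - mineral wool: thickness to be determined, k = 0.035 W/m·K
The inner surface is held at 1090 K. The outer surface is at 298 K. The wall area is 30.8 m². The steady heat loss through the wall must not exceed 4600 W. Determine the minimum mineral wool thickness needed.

Using the resistance-network approach (series):
R_insulating firebrick = L/(kA) = 0.255/(0.298×30.8) = 0.02778 K/W
Sum of the known resistances R_other = 0.02778 K/W
Required total resistance R_tot = ΔT/Q_allow = 792/4600 = 0.1722 K/W
R_mineral wool = R_tot − R_other = 0.1444 K/W
L = R·k·A = 0.1444×0.035×30.8

L ≈ 156 mm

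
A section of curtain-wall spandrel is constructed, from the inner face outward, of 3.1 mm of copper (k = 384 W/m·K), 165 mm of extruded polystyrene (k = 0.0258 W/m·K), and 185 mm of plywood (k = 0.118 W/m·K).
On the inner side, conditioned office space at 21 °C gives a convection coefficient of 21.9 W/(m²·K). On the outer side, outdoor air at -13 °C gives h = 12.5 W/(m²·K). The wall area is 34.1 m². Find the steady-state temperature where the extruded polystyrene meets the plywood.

Series thermal resistances:
R_inner film = 1/(h_i·A) = 1/(21.9×34.1) = 0.001339 K/W
R_copper = L/(kA) = 0.0031/(384×34.1) = 2.367×10^-7 K/W
R_extruded polystyrene = L/(kA) = 0.165/(0.0258×34.1) = 0.1875 K/W
R_plywood = L/(kA) = 0.185/(0.118×34.1) = 0.04598 K/W
R_outer film = 1/(h_o·A) = 1/(12.5×34.1) = 0.002346 K/W
R_total = 0.2372 K/W;  Q = ΔT/R_total = 34/0.2372 = 143.3 W
T_interface = T_inner − Q·ΣR(inner→interface) = 21 − 143×0.1889

T ≈ -6.07 °C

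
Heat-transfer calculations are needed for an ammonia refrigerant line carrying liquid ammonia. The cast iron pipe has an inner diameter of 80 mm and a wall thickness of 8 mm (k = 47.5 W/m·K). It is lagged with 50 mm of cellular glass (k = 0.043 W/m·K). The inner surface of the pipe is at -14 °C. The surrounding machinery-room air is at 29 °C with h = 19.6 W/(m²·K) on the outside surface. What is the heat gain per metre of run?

q′ ≈ 15.8 W/m

Radial resistances (cylindrical: R_cond = ln(r_o/r_i)/(2πkL), R_conv = 1/(h·2πrL)):
R_cast iron pipe wall = ln(48/40)/(2π×47.5×1) = 6.109×10^-4 K/W
R_cellular glass = ln(98/48)/(2π×0.043×1) = 2.642 K/W
R_outer film = 1/(h_o·2πr_oL) = 1/(19.6×2π×0.098×1) = 0.08286 K/W
R_total = 2.725 K/W
Q = ΔT/R_total = 43/2.725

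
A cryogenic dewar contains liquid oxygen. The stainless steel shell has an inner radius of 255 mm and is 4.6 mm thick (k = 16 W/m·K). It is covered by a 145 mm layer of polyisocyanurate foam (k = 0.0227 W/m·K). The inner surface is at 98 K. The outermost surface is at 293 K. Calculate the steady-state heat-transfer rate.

Spherical conduction: R = (1/r_in − 1/r_out)/(4πk) per layer; series-sum.
R_stainless steel shell = (1/0.255 − 1/0.2596)/(4π×16) = 3.456×10^-4 K/W
R_polyisocyanurate foam = (1/0.2596 − 1/0.4046)/(4π×0.0227) = 4.84 K/W
R_total = 4.84 K/W
Q = ΔT/R_total = 195/4.84

Q ≈ 40.3 W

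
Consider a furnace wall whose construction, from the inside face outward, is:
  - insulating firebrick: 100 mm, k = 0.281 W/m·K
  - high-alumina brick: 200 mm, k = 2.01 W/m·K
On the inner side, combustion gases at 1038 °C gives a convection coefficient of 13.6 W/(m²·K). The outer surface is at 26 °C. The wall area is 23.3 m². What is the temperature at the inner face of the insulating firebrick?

T ≈ 897 °C

Series thermal resistances:
R_inner film = 1/(h_i·A) = 1/(13.6×23.3) = 0.003156 K/W
R_insulating firebrick = L/(kA) = 0.1/(0.281×23.3) = 0.01527 K/W
R_high-alumina brick = L/(kA) = 0.2/(2.01×23.3) = 0.00427 K/W
R_total = 0.0227 K/W;  Q = ΔT/R_total = 1012/0.0227 = 44580 W
T_interface = T_inner − Q·ΣR(inner→interface) = 1038 − 44600×0.003156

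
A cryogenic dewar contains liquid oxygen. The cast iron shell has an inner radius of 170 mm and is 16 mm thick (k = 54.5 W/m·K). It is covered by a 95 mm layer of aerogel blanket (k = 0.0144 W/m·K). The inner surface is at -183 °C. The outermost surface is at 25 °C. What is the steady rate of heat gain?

Q ≈ 20.7 W

Spherical conduction: R = (1/r_in − 1/r_out)/(4πk) per layer; series-sum.
R_cast iron shell = (1/0.17 − 1/0.186)/(4π×54.5) = 7.388×10^-4 K/W
R_aerogel blanket = (1/0.186 − 1/0.281)/(4π×0.0144) = 10.04 K/W
R_total = 10.05 K/W
Q = ΔT/R_total = 208/10.05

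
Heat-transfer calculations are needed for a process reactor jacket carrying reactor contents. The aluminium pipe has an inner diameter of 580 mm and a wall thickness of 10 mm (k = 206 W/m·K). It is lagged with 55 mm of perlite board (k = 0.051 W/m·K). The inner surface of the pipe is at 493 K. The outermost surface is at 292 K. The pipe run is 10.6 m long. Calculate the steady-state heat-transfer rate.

Q ≈ 4060 W

For a radial system each layer contributes R = ln(r_out/r_in)/(2πkL); films add R = 1/(hA).
R_aluminium pipe wall = ln(300/290)/(2π×206×10.6) = 2.471×10^-6 K/W
R_perlite board = ln(355/300)/(2π×0.051×10.6) = 0.04956 K/W
R_total = 0.04956 K/W
Q = ΔT/R_total = 201/0.04956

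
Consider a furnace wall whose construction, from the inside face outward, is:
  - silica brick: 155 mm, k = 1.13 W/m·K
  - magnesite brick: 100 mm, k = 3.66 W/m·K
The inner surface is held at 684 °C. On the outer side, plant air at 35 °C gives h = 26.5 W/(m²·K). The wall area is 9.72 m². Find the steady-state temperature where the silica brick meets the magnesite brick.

Model the wall as resistances in series:
R_silica brick = L/(kA) = 0.155/(1.13×9.72) = 0.01411 K/W
R_magnesite brick = L/(kA) = 0.1/(3.66×9.72) = 0.002811 K/W
R_outer film = 1/(h_o·A) = 1/(26.5×9.72) = 0.003882 K/W
R_total = 0.02081 K/W;  Q = ΔT/R_total = 649/0.02081 = 31190 W
T_interface = T_inner − Q·ΣR(inner→interface) = 684 − 31200×0.01411

T ≈ 244 °C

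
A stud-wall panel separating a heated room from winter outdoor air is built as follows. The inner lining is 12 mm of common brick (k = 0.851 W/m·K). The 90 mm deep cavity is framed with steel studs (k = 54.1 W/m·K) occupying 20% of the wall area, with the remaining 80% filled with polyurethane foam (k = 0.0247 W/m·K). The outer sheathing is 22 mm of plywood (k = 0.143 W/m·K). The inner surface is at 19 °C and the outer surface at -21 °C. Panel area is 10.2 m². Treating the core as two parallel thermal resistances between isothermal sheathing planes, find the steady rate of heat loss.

Sheathing layers in series; stud and cavity paths in parallel between them.
R_inner = 0.012/(0.851×10.2) = 0.001382 K/W
R_stud  = 0.09/(54.1×0.2×10.2) = 8.155×10^-4 K/W
R_cav   = 0.09/(0.0247×0.8×10.2) = 0.4465 K/W
1/R_core = 1/R_stud + 1/R_cav → R_core = 8.14×10^-4 K/W
R_outer = 0.022/(0.143×10.2) = 0.01508 K/W
R_total = 0.01728 K/W
Q = ΔT/R_total = 40/0.01728

Q ≈ 2310 W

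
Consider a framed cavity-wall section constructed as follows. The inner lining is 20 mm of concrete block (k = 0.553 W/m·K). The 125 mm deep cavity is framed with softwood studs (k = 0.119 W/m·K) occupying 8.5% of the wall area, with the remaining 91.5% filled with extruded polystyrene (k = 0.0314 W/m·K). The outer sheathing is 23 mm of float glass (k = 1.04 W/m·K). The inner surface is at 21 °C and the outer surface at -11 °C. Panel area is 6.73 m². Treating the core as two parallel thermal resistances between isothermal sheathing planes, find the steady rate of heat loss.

Sheathing layers in series; stud and cavity paths in parallel between them.
R_inner = 0.02/(0.553×6.73) = 0.005374 K/W
R_stud  = 0.125/(0.119×0.085×6.73) = 1.836 K/W
R_cav   = 0.125/(0.0314×0.915×6.73) = 0.6465 K/W
1/R_core = 1/R_stud + 1/R_cav → R_core = 0.4781 K/W
R_outer = 0.023/(1.04×6.73) = 0.003286 K/W
R_total = 0.4868 K/W
Q = ΔT/R_total = 32/0.4868

Q ≈ 65.7 W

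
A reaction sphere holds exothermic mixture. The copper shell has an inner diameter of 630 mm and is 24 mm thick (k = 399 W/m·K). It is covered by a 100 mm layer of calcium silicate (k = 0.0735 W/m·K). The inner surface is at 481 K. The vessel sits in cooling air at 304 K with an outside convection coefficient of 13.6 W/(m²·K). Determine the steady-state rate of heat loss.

Q ≈ 234 W

Each spherical layer contributes R = (1/r_i − 1/r_o)/(4πk):
R_copper shell = (1/0.315 − 1/0.339)/(4π×399) = 4.482×10^-5 K/W
R_calcium silicate = (1/0.339 − 1/0.439)/(4π×0.0735) = 0.7275 K/W
R_outer film = 1/(h·4πr_o²) = 1/(13.6×4π×0.439²) = 0.03036 K/W
R_total = 0.7579 K/W
Q = ΔT/R_total = 177/0.7579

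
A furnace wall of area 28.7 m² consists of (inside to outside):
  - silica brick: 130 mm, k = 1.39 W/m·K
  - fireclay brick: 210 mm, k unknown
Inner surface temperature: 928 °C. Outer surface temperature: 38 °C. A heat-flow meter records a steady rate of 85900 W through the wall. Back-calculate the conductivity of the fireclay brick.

Series thermal resistances:
R_silica brick = L/(kA) = 0.13/(1.39×28.7) = 0.003259 K/W
Sum of known resistances R_other = 0.003259 K/W
Total R = ΔT/Q = 890/85900 = 0.01036 K/W
R_fireclay brick = R_total − R_other = 0.007102 K/W
k = L/(R·A) = 0.21/(0.007102×28.7)

k ≈ 1.03 W/(m·K)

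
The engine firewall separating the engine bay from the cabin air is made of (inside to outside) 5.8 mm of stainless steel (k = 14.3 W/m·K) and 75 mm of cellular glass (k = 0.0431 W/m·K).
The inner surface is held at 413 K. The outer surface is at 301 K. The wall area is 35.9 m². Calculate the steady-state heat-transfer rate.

Q ≈ 2310 W

Using the resistance-network approach (series):
R_stainless steel = L/(kA) = 0.0058/(14.3×35.9) = 1.13×10^-5 K/W
R_cellular glass = L/(kA) = 0.075/(0.0431×35.9) = 0.04847 K/W
R_total = 0.04848 K/W
Q = ΔT / R_total = 112 / 0.04848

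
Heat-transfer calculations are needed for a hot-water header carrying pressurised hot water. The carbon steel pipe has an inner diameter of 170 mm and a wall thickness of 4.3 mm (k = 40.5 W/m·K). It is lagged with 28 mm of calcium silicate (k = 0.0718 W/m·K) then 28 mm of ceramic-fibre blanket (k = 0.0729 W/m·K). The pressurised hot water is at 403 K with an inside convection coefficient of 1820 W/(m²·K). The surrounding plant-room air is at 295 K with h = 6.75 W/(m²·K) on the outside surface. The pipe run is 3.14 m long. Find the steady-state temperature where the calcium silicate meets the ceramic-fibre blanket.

Treating each annulus and film as a series resistance:
R_inner film = 1/(h_i·2πr₁L) = 1/(1820×2π×0.085×3.14) = 3.276×10^-4 K/W
R_carbon steel pipe wall = ln(89.3/85)/(2π×40.5×3.14) = 6.176×10^-5 K/W
R_calcium silicate = ln(117.3/89.3)/(2π×0.0718×3.14) = 0.1925 K/W
R_ceramic-fibre blanket = ln(145.3/117.3)/(2π×0.0729×3.14) = 0.1488 K/W
R_outer film = 1/(h_o·2πr_oL) = 1/(6.75×2π×0.1453×3.14) = 0.05168 K/W
R_total = 0.3934 K/W
Q = ΔT/R_total = 108/0.3934
Q = 275 W
T_interface = T_inner − Q·ΣR(inner→interface) = 403 − 275×0.1929

T ≈ 350 K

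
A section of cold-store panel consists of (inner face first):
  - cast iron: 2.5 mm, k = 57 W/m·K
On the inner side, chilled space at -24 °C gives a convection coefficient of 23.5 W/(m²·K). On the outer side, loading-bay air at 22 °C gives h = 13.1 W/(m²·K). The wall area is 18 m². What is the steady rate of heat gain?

Using the resistance-network approach (series):
R_inner film = 1/(h_i·A) = 1/(23.5×18) = 0.002364 K/W
R_cast iron = L/(kA) = 0.0025/(57×18) = 2.437×10^-6 K/W
R_outer film = 1/(h_o·A) = 1/(13.1×18) = 0.004241 K/W
R_total = 0.006607 K/W
Q = ΔT / R_total = 46 / 0.006607

Q ≈ 6960 W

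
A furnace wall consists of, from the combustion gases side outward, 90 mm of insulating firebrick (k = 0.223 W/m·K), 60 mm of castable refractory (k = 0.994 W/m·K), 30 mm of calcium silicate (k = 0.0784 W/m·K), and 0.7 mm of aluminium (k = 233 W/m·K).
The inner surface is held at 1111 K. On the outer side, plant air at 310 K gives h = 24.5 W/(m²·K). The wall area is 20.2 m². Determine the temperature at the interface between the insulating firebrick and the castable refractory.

Thermal resistances in series:
R_insulating firebrick = L/(kA) = 0.09/(0.223×20.2) = 0.01998 K/W
R_castable refractory = L/(kA) = 0.06/(0.994×20.2) = 0.002988 K/W
R_calcium silicate = L/(kA) = 0.03/(0.0784×20.2) = 0.01894 K/W
R_aluminium = L/(kA) = 0.0007/(233×20.2) = 1.487×10^-7 K/W
R_outer film = 1/(h_o·A) = 1/(24.5×20.2) = 0.002021 K/W
R_total = 0.04393 K/W;  Q = ΔT/R_total = 801/0.04393 = 18230 W
T_interface = T_inner − Q·ΣR(inner→interface) = 1111 − 18200×0.01998

T ≈ 747 K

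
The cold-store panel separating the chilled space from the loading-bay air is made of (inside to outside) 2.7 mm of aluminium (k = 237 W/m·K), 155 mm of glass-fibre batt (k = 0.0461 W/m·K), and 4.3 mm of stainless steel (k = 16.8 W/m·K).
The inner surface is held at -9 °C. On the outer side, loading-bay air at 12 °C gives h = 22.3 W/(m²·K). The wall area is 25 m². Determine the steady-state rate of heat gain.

Q ≈ 154 W

Model the wall as resistances in series:
R_aluminium = L/(kA) = 0.0027/(237×25) = 4.557×10^-7 K/W
R_glass-fibre batt = L/(kA) = 0.155/(0.0461×25) = 0.1345 K/W
R_stainless steel = L/(kA) = 0.0043/(16.8×25) = 1.024×10^-5 K/W
R_outer film = 1/(h_o·A) = 1/(22.3×25) = 0.001794 K/W
R_total = 0.1363 K/W
Q = ΔT / R_total = 21 / 0.1363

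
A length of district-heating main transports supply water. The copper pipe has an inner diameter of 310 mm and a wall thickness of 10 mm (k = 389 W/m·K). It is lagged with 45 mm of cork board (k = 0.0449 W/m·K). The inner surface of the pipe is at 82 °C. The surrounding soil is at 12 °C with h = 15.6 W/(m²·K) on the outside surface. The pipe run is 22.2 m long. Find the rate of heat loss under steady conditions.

Q ≈ 1720 W

Treating each annulus and film as a series resistance:
R_copper pipe wall = ln(165/155)/(2π×389×22.2) = 1.152×10^-6 K/W
R_cork board = ln(210/165)/(2π×0.0449×22.2) = 0.03851 K/W
R_outer film = 1/(h_o·2πr_oL) = 1/(15.6×2π×0.21×22.2) = 0.002188 K/W
R_total = 0.0407 K/W
Q = ΔT/R_total = 70/0.0407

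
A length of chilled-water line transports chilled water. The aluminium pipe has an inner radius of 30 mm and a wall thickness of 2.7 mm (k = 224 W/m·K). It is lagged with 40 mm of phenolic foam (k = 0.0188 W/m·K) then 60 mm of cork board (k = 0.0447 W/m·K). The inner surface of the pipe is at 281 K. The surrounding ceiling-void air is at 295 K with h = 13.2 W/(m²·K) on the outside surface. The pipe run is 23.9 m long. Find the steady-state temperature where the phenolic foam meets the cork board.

T ≈ 292 K

Treating each annulus and film as a series resistance:
R_aluminium pipe wall = ln(32.7/30)/(2π×224×23.9) = 2.562×10^-6 K/W
R_phenolic foam = ln(72.7/32.7)/(2π×0.0188×23.9) = 0.283 K/W
R_cork board = ln(132.7/72.7)/(2π×0.0447×23.9) = 0.08965 K/W
R_outer film = 1/(h_o·2πr_oL) = 1/(13.2×2π×0.1327×23.9) = 0.003802 K/W
R_total = 0.3765 K/W
Q = ΔT/R_total = 14/0.3765
Q = 37.2 W
T_interface = T_inner + Q·ΣR(inner→interface) = 281 + 37.2×0.283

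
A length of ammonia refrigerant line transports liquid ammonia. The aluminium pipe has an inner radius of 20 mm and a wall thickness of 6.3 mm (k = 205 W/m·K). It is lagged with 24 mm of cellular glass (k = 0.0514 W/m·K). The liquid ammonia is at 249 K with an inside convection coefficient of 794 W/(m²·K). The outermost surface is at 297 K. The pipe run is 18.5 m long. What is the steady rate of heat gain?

For a radial system each layer contributes R = ln(r_out/r_in)/(2πkL); films add R = 1/(hA).
R_inner film = 1/(h_i·2πr₁L) = 1/(794×2π×0.02×18.5) = 5.417×10^-4 K/W
R_aluminium pipe wall = ln(26.3/20)/(2π×205×18.5) = 1.149×10^-5 K/W
R_cellular glass = ln(50.3/26.3)/(2π×0.0514×18.5) = 0.1085 K/W
R_total = 0.1091 K/W
Q = ΔT/R_total = 48/0.1091

Q ≈ 440 W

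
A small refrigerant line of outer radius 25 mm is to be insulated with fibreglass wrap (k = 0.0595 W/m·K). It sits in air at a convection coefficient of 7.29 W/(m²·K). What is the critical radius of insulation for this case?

r_cr ≈ 8.16 mm

For a cylinder r_cr = k/h = 0.0595/7.29
r_cr = 8.16 mm; since the bare radius (25 mm) is above r_cr, any added insulation will reduce heat loss.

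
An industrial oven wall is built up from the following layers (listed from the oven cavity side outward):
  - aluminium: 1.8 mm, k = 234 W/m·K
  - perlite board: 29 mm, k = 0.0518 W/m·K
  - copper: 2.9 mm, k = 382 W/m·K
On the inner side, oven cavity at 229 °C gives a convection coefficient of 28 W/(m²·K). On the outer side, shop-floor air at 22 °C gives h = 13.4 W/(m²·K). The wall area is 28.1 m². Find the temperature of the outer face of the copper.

Using the resistance-network approach (series):
R_inner film = 1/(h_i·A) = 1/(28×28.1) = 0.001271 K/W
R_aluminium = L/(kA) = 0.0018/(234×28.1) = 2.737×10^-7 K/W
R_perlite board = L/(kA) = 0.029/(0.0518×28.1) = 0.01992 K/W
R_copper = L/(kA) = 0.0029/(382×28.1) = 2.702×10^-7 K/W
R_outer film = 1/(h_o·A) = 1/(13.4×28.1) = 0.002656 K/W
R_total = 0.02385 K/W;  Q = ΔT/R_total = 207/0.02385 = 8679 W
T_interface = T_inner − Q·ΣR(inner→interface) = 229 − 8680×0.02119

T ≈ 45 °C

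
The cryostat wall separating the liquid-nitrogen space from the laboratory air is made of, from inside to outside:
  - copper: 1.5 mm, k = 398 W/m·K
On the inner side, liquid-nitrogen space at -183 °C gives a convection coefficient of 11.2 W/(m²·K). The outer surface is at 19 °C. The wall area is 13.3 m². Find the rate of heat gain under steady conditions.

Treating each layer as a thermal resistance in series:
R_inner film = 1/(h_i·A) = 1/(11.2×13.3) = 0.006713 K/W
R_copper = L/(kA) = 0.0015/(398×13.3) = 2.834×10^-7 K/W
R_total = 0.006713 K/W
Q = ΔT / R_total = 202 / 0.006713

Q ≈ 30100 W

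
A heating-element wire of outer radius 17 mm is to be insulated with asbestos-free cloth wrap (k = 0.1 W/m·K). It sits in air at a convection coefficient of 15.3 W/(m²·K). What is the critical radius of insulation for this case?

r_cr ≈ 6.54 mm

For a cylinder r_cr = k/h = 0.1/15.3
r_cr = 6.54 mm; since the bare radius (17 mm) is above r_cr, any added insulation will reduce heat loss.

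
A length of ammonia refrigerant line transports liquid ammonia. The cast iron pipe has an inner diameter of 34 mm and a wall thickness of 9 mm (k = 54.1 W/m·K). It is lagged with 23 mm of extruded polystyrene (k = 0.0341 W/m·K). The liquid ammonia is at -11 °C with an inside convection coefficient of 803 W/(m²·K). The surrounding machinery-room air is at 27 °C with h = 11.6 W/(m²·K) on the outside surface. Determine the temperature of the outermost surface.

T ≈ 23.7 °C

Treating each annulus and film as a series resistance:
R_inner film = 1/(h_i·2πr₁L) = 1/(803×2π×0.017×1) = 0.01166 K/W
R_cast iron pipe wall = ln(26/17)/(2π×54.1×1) = 0.00125 K/W
R_extruded polystyrene = ln(49/26)/(2π×0.0341×1) = 2.958 K/W
R_outer film = 1/(h_o·2πr_oL) = 1/(11.6×2π×0.049×1) = 0.28 K/W
R_total = 3.251 K/W
Q = ΔT/R_total = 38/3.251
Q = 11.7 W/m
T_interface = T_inner + Q·ΣR(inner→interface) = -11 + 11.7×2.971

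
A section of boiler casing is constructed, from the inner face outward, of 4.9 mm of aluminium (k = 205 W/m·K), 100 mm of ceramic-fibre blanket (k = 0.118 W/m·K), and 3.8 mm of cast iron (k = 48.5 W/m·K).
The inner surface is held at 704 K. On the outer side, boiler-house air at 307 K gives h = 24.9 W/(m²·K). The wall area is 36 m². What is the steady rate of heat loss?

Q ≈ 16100 W

Using the resistance-network approach (series):
R_aluminium = L/(kA) = 0.0049/(205×36) = 6.64×10^-7 K/W
R_ceramic-fibre blanket = L/(kA) = 0.1/(0.118×36) = 0.02354 K/W
R_cast iron = L/(kA) = 0.0038/(48.5×36) = 2.176×10^-6 K/W
R_outer film = 1/(h_o·A) = 1/(24.9×36) = 0.001116 K/W
R_total = 0.02466 K/W
Q = ΔT / R_total = 397 / 0.02466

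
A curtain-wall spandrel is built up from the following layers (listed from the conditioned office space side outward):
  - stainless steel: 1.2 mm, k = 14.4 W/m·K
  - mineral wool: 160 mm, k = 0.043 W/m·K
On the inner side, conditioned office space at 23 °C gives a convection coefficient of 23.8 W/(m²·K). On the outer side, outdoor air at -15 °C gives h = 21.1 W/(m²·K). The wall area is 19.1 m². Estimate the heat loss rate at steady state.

Treating each layer as a thermal resistance in series:
R_inner film = 1/(h_i·A) = 1/(23.8×19.1) = 0.0022 K/W
R_stainless steel = L/(kA) = 0.0012/(14.4×19.1) = 4.363×10^-6 K/W
R_mineral wool = L/(kA) = 0.16/(0.043×19.1) = 0.1948 K/W
R_outer film = 1/(h_o·A) = 1/(21.1×19.1) = 0.002481 K/W
R_total = 0.1995 K/W
Q = ΔT / R_total = 38 / 0.1995

Q ≈ 190 W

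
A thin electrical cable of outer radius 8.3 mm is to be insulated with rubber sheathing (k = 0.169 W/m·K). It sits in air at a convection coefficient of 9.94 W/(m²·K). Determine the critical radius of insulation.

r_cr ≈ 17 mm

For a cylinder r_cr = k/h = 0.169/9.94
r_cr = 17 mm; since the bare radius (8.3 mm) is below r_cr, adding a thin layer of insulation will *increase* heat loss.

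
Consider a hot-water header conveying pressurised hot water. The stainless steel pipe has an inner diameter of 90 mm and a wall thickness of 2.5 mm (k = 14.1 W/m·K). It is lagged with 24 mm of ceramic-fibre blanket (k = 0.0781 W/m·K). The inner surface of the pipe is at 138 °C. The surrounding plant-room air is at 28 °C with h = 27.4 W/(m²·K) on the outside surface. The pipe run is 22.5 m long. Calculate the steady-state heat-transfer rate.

Per-layer cylindrical resistances, series-summed:
R_stainless steel pipe wall = ln(47.5/45)/(2π×14.1×22.5) = 2.712×10^-5 K/W
R_ceramic-fibre blanket = ln(71.5/47.5)/(2π×0.0781×22.5) = 0.03704 K/W
R_outer film = 1/(h_o·2πr_oL) = 1/(27.4×2π×0.0715×22.5) = 0.003611 K/W
R_total = 0.04068 K/W
Q = ΔT/R_total = 110/0.04068

Q ≈ 2700 W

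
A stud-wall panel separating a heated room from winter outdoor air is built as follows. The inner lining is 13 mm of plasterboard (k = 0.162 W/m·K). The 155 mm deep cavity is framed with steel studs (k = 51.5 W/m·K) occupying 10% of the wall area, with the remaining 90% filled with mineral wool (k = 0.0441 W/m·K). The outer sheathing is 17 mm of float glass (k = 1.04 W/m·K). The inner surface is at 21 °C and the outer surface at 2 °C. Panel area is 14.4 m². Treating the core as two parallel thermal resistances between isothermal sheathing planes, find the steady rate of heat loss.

Sheathing layers in series; stud and cavity paths in parallel between them.
R_inner = 0.013/(0.162×14.4) = 0.005573 K/W
R_stud  = 0.155/(51.5×0.1×14.4) = 0.00209 K/W
R_cav   = 0.155/(0.0441×0.9×14.4) = 0.2712 K/W
1/R_core = 1/R_stud + 1/R_cav → R_core = 0.002074 K/W
R_outer = 0.017/(1.04×14.4) = 0.001135 K/W
R_total = 0.008782 K/W
Q = ΔT/R_total = 19/0.008782

Q ≈ 2160 W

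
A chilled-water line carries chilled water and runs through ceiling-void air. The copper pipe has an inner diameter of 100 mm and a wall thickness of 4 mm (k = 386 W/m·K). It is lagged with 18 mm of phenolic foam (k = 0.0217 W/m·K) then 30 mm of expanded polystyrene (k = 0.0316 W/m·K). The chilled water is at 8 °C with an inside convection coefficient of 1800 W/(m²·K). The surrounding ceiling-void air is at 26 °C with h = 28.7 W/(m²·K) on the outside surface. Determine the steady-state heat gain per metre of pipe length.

q′ ≈ 4.59 W/m

Cylindrical conduction, so R = ln(r₂/r₁)/(2πkL) per layer, in series:
R_inner film = 1/(h_i·2πr₁L) = 1/(1800×2π×0.05×1) = 0.001768 K/W
R_copper pipe wall = ln(54/50)/(2π×386×1) = 3.173×10^-5 K/W
R_phenolic foam = ln(72/54)/(2π×0.0217×1) = 2.11 K/W
R_expanded polystyrene = ln(102/72)/(2π×0.0316×1) = 1.754 K/W
R_outer film = 1/(h_o·2πr_oL) = 1/(28.7×2π×0.102×1) = 0.05437 K/W
R_total = 3.92 K/W
Q = ΔT/R_total = 18/3.92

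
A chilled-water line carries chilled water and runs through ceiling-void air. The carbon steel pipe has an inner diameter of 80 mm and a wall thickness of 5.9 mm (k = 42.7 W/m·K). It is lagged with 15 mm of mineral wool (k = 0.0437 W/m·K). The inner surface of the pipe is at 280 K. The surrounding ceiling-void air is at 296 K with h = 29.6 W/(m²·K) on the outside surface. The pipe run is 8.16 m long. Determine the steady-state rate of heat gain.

For a radial system each layer contributes R = ln(r_out/r_in)/(2πkL); films add R = 1/(hA).
R_carbon steel pipe wall = ln(45.9/40)/(2π×42.7×8.16) = 6.285×10^-5 K/W
R_mineral wool = ln(60.9/45.9)/(2π×0.0437×8.16) = 0.1262 K/W
R_outer film = 1/(h_o·2πr_oL) = 1/(29.6×2π×0.0609×8.16) = 0.01082 K/W
R_total = 0.1371 K/W
Q = ΔT/R_total = 16/0.1371

Q ≈ 117 W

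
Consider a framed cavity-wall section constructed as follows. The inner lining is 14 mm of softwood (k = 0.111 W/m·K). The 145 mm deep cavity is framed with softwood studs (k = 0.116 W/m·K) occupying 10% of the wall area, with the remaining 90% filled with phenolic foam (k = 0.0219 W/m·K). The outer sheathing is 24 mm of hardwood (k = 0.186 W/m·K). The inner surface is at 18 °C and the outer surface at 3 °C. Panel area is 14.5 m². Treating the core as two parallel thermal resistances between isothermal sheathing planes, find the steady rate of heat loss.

Sheathing layers in series; stud and cavity paths in parallel between them.
R_inner = 0.014/(0.111×14.5) = 0.008698 K/W
R_stud  = 0.145/(0.116×0.1×14.5) = 0.8621 K/W
R_cav   = 0.145/(0.0219×0.9×14.5) = 0.5074 K/W
1/R_core = 1/R_stud + 1/R_cav → R_core = 0.3194 K/W
R_outer = 0.024/(0.186×14.5) = 0.008899 K/W
R_total = 0.337 K/W
Q = ΔT/R_total = 15/0.337

Q ≈ 44.5 W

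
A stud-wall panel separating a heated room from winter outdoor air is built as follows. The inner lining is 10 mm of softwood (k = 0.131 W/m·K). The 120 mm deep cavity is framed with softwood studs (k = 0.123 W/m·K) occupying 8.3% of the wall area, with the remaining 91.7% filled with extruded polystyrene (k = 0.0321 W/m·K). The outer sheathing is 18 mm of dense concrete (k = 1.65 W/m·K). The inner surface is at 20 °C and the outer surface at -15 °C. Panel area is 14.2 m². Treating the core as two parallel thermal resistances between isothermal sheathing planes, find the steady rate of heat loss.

Sheathing layers in series; stud and cavity paths in parallel between them.
R_inner = 0.01/(0.131×14.2) = 0.005376 K/W
R_stud  = 0.12/(0.123×0.083×14.2) = 0.8278 K/W
R_cav   = 0.12/(0.0321×0.917×14.2) = 0.2871 K/W
1/R_core = 1/R_stud + 1/R_cav → R_core = 0.2132 K/W
R_outer = 0.018/(1.65×14.2) = 7.682×10^-4 K/W
R_total = 0.2193 K/W
Q = ΔT/R_total = 35/0.2193

Q ≈ 160 W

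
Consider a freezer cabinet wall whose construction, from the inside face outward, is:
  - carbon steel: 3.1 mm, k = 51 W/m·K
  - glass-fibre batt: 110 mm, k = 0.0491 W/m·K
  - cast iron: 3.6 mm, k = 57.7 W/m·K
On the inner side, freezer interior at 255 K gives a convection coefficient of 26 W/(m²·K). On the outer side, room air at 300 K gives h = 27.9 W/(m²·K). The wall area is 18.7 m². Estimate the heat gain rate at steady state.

Series thermal resistances:
R_inner film = 1/(h_i·A) = 1/(26×18.7) = 0.002057 K/W
R_carbon steel = L/(kA) = 0.0031/(51×18.7) = 3.25×10^-6 K/W
R_glass-fibre batt = L/(kA) = 0.11/(0.0491×18.7) = 0.1198 K/W
R_cast iron = L/(kA) = 0.0036/(57.7×18.7) = 3.336×10^-6 K/W
R_outer film = 1/(h_o·A) = 1/(27.9×18.7) = 0.001917 K/W
R_total = 0.1238 K/W
Q = ΔT / R_total = 45 / 0.1238

Q ≈ 364 W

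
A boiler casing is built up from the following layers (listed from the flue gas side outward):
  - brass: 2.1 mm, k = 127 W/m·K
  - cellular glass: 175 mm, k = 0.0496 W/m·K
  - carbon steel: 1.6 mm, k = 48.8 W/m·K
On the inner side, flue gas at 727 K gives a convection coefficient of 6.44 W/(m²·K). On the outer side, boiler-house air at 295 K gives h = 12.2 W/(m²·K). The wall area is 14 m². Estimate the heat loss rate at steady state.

Thermal resistances in series:
R_inner film = 1/(h_i·A) = 1/(6.44×14) = 0.01109 K/W
R_brass = L/(kA) = 0.0021/(127×14) = 1.181×10^-6 K/W
R_cellular glass = L/(kA) = 0.175/(0.0496×14) = 0.252 K/W
R_carbon steel = L/(kA) = 0.0016/(48.8×14) = 2.342×10^-6 K/W
R_outer film = 1/(h_o·A) = 1/(12.2×14) = 0.005855 K/W
R_total = 0.269 K/W
Q = ΔT / R_total = 432 / 0.269

Q ≈ 1610 W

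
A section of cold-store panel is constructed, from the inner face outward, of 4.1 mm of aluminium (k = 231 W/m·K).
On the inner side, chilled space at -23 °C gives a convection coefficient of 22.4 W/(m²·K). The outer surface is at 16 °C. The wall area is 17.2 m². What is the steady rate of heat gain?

Q ≈ 15000 W

Treating each layer as a thermal resistance in series:
R_inner film = 1/(h_i·A) = 1/(22.4×17.2) = 0.002596 K/W
R_aluminium = L/(kA) = 0.0041/(231×17.2) = 1.032×10^-6 K/W
R_total = 0.002597 K/W
Q = ΔT / R_total = 39 / 0.002597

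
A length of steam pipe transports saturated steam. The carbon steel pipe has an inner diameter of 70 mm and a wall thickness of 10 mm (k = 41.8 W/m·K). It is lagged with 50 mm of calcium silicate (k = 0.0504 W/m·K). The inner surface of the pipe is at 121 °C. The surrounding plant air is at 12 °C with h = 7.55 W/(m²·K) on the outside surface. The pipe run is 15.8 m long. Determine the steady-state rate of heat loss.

Per-layer cylindrical resistances, series-summed:
R_carbon steel pipe wall = ln(45/35)/(2π×41.8×15.8) = 6.056×10^-5 K/W
R_calcium silicate = ln(95/45)/(2π×0.0504×15.8) = 0.1493 K/W
R_outer film = 1/(h_o·2πr_oL) = 1/(7.55×2π×0.095×15.8) = 0.01404 K/W
R_total = 0.1634 K/W
Q = ΔT/R_total = 109/0.1634

Q ≈ 667 W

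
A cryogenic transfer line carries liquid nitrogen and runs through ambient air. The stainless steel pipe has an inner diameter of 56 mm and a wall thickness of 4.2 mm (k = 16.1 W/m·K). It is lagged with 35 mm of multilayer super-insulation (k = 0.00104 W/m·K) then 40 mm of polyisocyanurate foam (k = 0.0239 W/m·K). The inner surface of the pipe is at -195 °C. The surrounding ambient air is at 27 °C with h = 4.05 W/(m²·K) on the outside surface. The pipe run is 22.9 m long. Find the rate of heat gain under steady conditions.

Cylindrical conduction, so R = ln(r₂/r₁)/(2πkL) per layer, in series:
R_stainless steel pipe wall = ln(32.2/28)/(2π×16.1×22.9) = 6.033×10^-5 K/W
R_multilayer super-insulation = ln(67.2/32.2)/(2π×0.00104×22.9) = 4.917 K/W
R_polyisocyanurate foam = ln(107.2/67.2)/(2π×0.0239×22.9) = 0.1358 K/W
R_outer film = 1/(h_o·2πr_oL) = 1/(4.05×2π×0.1072×22.9) = 0.01601 K/W
R_total = 5.068 K/W
Q = ΔT/R_total = 222/5.068

Q ≈ 43.8 W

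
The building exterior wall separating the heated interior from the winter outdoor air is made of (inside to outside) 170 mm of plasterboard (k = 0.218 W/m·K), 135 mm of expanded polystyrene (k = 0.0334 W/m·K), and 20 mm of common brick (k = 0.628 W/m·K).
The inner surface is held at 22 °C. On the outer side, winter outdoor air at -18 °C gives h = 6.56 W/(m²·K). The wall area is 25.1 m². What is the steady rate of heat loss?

Treating each layer as a thermal resistance in series:
R_plasterboard = L/(kA) = 0.17/(0.218×25.1) = 0.03107 K/W
R_expanded polystyrene = L/(kA) = 0.135/(0.0334×25.1) = 0.161 K/W
R_common brick = L/(kA) = 0.02/(0.628×25.1) = 0.001269 K/W
R_outer film = 1/(h_o·A) = 1/(6.56×25.1) = 0.006073 K/W
R_total = 0.1994 K/W
Q = ΔT / R_total = 40 / 0.1994

Q ≈ 201 W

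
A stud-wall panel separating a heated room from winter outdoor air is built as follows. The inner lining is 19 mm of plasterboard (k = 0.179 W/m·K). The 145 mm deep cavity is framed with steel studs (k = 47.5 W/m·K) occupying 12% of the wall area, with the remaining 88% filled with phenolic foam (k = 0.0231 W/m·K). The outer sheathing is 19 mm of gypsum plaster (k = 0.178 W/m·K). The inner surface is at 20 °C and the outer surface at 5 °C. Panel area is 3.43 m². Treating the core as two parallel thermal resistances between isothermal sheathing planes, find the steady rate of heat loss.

Q ≈ 216 W

Sheathing layers in series; stud and cavity paths in parallel between them.
R_inner = 0.019/(0.179×3.43) = 0.03095 K/W
R_stud  = 0.145/(47.5×0.12×3.43) = 0.007417 K/W
R_cav   = 0.145/(0.0231×0.88×3.43) = 2.08 K/W
1/R_core = 1/R_stud + 1/R_cav → R_core = 0.00739 K/W
R_outer = 0.019/(0.178×3.43) = 0.03112 K/W
R_total = 0.06946 K/W
Q = ΔT/R_total = 15/0.06946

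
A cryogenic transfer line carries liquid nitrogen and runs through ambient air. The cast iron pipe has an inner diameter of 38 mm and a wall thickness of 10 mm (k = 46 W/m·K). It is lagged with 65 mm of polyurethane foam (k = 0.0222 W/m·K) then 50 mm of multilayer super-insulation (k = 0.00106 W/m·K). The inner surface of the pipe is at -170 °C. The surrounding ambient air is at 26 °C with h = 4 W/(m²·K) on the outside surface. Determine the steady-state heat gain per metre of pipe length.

q′ ≈ 2.69 W/m

Radial resistances (cylindrical: R_cond = ln(r_o/r_i)/(2πkL), R_conv = 1/(h·2πrL)):
R_cast iron pipe wall = ln(29/19)/(2π×46×1) = 0.001463 K/W
R_polyurethane foam = ln(94/29)/(2π×0.0222×1) = 8.431 K/W
R_multilayer super-insulation = ln(144/94)/(2π×0.00106×1) = 64.04 K/W
R_outer film = 1/(h_o·2πr_oL) = 1/(4×2π×0.144×1) = 0.2763 K/W
R_total = 72.75 K/W
Q = ΔT/R_total = 196/72.75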